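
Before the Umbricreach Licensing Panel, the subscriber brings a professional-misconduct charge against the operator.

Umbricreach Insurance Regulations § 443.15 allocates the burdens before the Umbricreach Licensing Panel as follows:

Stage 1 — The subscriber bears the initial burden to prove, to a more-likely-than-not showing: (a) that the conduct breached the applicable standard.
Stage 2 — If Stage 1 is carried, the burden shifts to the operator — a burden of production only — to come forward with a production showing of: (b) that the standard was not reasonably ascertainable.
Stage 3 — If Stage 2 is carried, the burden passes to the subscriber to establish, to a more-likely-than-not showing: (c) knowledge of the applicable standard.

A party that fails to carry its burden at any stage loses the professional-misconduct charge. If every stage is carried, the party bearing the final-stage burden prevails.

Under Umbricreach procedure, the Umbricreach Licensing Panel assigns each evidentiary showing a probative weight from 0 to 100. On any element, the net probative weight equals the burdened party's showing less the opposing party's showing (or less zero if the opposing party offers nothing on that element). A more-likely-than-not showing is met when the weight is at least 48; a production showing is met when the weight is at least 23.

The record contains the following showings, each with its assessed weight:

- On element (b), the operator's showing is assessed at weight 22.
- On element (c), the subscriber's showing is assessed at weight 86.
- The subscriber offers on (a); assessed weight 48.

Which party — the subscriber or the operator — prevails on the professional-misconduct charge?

subscriber

Stage 1 (subscriber, a more-likely-than-not showing, weight is at least 48): (a) 48 ≥ 48 — meets.
  Stage 1 carried; the burden shifts to the operator.
Stage 2 (operator, a production showing, weight is at least 23): (b) 22 < 23 — fails.
  Not every element is met, so the operator fails to carry Stage 2.
So the subscriber prevails.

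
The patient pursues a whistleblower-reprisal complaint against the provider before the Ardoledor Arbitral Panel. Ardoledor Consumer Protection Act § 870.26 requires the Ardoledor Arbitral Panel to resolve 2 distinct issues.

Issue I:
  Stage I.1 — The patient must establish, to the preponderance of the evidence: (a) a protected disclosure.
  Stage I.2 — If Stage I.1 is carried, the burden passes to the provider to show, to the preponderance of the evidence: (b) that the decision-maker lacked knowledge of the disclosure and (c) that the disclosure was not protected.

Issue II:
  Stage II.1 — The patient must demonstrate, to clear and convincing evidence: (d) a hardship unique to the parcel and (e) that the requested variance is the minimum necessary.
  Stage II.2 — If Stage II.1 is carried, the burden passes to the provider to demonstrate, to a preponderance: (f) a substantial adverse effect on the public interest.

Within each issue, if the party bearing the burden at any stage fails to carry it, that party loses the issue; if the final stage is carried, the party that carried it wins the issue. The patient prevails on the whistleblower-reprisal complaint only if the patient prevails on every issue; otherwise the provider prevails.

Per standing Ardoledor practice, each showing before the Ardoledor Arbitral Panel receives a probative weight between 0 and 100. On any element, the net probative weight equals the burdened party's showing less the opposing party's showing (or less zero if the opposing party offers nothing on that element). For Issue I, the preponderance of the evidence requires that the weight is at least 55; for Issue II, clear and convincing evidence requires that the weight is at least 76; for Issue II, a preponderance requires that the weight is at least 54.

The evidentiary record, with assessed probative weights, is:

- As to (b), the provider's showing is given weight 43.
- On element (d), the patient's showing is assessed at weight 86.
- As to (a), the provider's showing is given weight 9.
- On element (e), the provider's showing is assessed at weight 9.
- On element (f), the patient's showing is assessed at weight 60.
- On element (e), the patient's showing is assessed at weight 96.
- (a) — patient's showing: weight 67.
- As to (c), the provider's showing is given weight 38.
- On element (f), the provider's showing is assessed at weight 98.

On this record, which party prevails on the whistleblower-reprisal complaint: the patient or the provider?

patient

— Issue I —
Stage I.1 — burden on patient; standard: the preponderance of the evidence (weight is at least 55).
    (a): 67 − 9 = 58 ≥ 55 [met]
  Stage I.1 is satisfied; the onus moves to the provider.
Stage I.2 — burden on provider; standard: the preponderance of the evidence (weight is at least 55).
    (b): 43 < 55 [not met]
    (c): 38 < 55 [not met]
  Stage I.2 not carried; the provider fails its burden.
The analysis ends at Stage I.2; the patient prevails on this issue.
— Issue II —
At Stage II.1 the patient must meet clear and convincing evidence (weight is at least 76): on (d) the weight is 86, which does reach 76, so (d) meets the standard; on (e) the weight is 96 less the opposing 9 gives net 87, which does reach 76, so (e) meets the standard.
  All elements met. The burden passes to the provider.
At Stage II.2 the provider must meet a preponderance (weight is at least 54): on (f) the weight is 98 less the opposing 60 gives net 38, < 54, so (f) does not meet the standard.
  Not every element is met, so the provider fails to carry Stage II.2.
So the patient prevails on this issue.
Per-issue: Issue I → patient; Issue II → patient. The patient must prevail on every issue; overall, the patient prevails.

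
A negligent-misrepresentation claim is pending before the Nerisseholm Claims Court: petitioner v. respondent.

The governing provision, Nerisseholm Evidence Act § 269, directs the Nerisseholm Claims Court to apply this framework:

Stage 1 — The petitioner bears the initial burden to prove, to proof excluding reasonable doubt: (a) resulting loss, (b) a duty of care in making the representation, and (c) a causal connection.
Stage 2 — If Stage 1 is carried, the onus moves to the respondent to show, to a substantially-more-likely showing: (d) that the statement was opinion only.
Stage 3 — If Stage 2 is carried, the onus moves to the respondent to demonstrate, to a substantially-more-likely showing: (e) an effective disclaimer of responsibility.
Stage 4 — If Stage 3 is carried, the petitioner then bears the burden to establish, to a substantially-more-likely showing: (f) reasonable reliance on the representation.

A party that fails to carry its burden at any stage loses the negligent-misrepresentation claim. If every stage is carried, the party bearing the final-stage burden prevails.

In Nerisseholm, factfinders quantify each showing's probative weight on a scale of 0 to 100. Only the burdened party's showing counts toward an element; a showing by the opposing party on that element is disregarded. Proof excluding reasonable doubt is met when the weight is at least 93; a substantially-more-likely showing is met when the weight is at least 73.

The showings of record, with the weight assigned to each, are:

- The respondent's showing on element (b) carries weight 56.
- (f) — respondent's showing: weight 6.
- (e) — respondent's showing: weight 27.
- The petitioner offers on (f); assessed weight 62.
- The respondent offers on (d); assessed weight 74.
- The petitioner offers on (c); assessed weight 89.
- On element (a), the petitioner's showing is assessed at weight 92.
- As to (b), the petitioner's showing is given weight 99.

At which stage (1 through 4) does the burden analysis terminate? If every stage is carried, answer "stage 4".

stage 1

Stage 1 — burden on petitioner; standard: proof excluding reasonable doubt (weight is at least 93).
    (a): 92 < 93 [not met]
    (b): 99 (respondent's 56 disregarded) ≥ 93 [met]
    (c): 89 < 93 [not met]
  Stage 1 not carried; the petitioner fails its burden.
The respondent prevails.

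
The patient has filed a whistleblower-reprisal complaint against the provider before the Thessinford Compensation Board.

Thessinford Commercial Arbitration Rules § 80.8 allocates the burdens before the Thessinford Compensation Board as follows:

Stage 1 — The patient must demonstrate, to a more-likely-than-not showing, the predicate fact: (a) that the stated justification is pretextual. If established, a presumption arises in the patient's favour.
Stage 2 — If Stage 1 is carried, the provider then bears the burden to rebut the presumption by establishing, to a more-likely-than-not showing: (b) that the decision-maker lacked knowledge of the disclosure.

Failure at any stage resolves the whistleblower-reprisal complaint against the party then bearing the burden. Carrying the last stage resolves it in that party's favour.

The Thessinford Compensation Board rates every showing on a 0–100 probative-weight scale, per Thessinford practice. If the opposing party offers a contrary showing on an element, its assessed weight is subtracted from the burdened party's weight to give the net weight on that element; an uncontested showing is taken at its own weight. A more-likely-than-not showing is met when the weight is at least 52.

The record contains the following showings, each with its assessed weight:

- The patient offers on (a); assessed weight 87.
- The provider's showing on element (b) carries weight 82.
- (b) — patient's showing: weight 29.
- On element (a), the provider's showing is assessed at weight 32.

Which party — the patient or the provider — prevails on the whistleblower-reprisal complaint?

provider

Stage 1 — burden on patient; standard: a more-likely-than-not showing (weight is at least 52).
    (a): 87 − 32 = 55 ≥ 52 [met]
  Stage 1 carried; the burden shifts to the provider.
Stage 2 — burden on provider; standard: a more-likely-than-not showing (weight is at least 52).
    (b): 82 − 29 = 53 ≥ 52 [met]
  The provider carries the last stage.
With every stage satisfied, the provider prevails.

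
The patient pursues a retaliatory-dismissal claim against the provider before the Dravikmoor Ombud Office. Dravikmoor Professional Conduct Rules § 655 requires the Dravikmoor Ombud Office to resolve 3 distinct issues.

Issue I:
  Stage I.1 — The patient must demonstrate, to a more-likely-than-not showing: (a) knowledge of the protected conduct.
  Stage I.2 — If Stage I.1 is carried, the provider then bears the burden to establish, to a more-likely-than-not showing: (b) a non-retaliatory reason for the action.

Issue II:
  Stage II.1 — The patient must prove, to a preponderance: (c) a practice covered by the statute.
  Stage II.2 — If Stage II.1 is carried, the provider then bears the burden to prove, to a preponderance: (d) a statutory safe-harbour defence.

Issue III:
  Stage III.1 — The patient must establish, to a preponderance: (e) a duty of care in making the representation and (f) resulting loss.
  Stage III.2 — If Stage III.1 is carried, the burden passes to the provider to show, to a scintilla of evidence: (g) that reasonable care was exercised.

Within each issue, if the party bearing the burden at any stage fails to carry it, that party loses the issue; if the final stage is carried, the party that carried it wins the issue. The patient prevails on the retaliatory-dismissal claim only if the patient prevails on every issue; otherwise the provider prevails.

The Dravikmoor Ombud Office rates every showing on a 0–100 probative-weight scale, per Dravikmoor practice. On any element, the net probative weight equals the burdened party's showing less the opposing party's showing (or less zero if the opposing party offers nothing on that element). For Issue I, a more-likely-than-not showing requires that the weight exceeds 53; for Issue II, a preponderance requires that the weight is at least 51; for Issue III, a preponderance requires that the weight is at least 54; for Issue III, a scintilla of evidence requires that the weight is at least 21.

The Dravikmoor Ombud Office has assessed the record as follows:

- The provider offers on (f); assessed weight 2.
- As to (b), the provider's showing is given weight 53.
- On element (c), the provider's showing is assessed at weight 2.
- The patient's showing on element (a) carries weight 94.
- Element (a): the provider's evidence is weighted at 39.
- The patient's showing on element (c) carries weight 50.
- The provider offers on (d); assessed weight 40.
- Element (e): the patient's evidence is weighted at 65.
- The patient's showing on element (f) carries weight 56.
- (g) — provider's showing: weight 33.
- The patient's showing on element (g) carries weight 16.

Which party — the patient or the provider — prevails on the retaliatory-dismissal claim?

provider

— Issue I —
Stage I.1 (patient, a more-likely-than-not showing, weight exceeds 53): (a) net 94−39=55 > 53 — meets.
  All elements met. The burden passes to the provider.
Stage I.2 (provider, a more-likely-than-not showing, weight exceeds 53): (b) 53 ≤ 53 — fails.
  The provider does not carry Stage I.2.
The analysis ends at Stage I.2; the patient prevails on this issue.
— Issue II —
Stage II.1 (patient, a preponderance, weight is at least 51): (c) net 50−2=48 < 51 — fails.
  The patient does not carry Stage II.1.
The provider prevails on this issue.
— Issue III —
Stage III.1 (patient, a preponderance, weight is at least 54): (e) 65 ≥ 54 — meets; (f) net 56−2=54 ≥ 54 — meets.
  Stage III.1 is satisfied; the onus moves to the provider.
Stage III.2 (provider, a scintilla of evidence, weight is at least 21): (g) net 33−16=17 < 21 — fails.
  Stage III.2 not carried; the provider fails its burden.
So the patient prevails on this issue.
Per-issue: Issue I → patient; Issue II → provider; Issue III → patient. The patient must prevail on every issue; overall, the provider prevails.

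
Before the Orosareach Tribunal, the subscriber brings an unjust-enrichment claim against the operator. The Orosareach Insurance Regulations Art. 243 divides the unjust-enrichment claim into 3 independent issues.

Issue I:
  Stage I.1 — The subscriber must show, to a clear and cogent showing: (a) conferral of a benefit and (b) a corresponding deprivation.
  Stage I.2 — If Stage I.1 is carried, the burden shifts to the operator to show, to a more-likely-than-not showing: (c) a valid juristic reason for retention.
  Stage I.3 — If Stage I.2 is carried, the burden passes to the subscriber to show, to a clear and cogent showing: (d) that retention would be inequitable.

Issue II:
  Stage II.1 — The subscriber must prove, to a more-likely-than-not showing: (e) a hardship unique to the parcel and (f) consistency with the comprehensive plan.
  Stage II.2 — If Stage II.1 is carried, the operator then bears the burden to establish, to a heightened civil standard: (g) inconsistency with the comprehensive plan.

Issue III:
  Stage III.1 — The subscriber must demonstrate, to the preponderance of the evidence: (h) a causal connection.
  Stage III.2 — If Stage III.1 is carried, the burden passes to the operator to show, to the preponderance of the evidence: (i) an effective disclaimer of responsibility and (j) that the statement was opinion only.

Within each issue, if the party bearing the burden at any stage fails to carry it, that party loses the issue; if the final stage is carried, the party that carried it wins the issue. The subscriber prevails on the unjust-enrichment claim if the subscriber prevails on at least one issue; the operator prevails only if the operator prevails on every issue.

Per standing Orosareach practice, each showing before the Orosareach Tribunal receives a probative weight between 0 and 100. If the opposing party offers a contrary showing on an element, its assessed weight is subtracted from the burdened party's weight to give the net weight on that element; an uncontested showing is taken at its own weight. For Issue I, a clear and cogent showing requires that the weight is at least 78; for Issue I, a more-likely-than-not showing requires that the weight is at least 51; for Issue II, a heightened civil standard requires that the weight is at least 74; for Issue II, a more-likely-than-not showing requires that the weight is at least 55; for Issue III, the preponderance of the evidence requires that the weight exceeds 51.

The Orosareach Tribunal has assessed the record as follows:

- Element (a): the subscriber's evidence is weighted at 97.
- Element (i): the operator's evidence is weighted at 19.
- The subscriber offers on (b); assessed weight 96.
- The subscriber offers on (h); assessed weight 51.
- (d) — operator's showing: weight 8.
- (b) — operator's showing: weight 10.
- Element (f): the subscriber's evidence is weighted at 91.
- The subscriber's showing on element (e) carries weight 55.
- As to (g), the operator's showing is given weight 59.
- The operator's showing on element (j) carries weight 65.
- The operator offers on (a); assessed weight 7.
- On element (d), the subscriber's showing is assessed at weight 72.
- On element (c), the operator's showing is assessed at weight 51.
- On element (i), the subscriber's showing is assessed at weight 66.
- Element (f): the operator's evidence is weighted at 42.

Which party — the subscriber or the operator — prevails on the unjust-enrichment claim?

— Issue I —
Stage I.1 (subscriber, a clear and cogent showing, weight is at least 78): (a) net 97−7=90 ≥ 78 — meets; (b) net 96−10=86 ≥ 78 — meets.
  Stage I.1 is satisfied; the onus moves to the operator.
Stage I.2 (operator, a more-likely-than-not showing, weight is at least 51): (c) 51 ≥ 51 — meets.
  All elements met. The burden passes to the subscriber.
Stage I.3 (subscriber, a clear and cogent showing, weight is at least 78): (d) net 72−8=64 < 78 — fails.
  Not every element is met, so the subscriber fails to carry Stage I.3.
The operator prevails on this issue.
— Issue II —
At Stage II.1 the subscriber must meet a more-likely-than-not showing (weight is at least 55): on (e) the weight is 55, which does reach 55, so (e) meets the standard; on (f) the weight is 91 less the opposing 42 gives net 49, < 55, so (f) does not meet the standard.
  Not every element is met, so the subscriber fails to carry Stage II.1.
The analysis ends at Stage II.1; the operator prevails on this issue.
— Issue III —
At Stage III.1 the subscriber must meet the preponderance of the evidence (weight exceeds 51): on (h) the weight is 51, which does not exceed 51, so (h) does not meet the standard.
  Not every element is met, so the subscriber fails to carry Stage III.1.
The operator prevails on this issue.
Per-issue: Issue I → operator; Issue II → operator; Issue III → operator. The subscriber must prevail on at least one issue; overall, the operator prevails.

operator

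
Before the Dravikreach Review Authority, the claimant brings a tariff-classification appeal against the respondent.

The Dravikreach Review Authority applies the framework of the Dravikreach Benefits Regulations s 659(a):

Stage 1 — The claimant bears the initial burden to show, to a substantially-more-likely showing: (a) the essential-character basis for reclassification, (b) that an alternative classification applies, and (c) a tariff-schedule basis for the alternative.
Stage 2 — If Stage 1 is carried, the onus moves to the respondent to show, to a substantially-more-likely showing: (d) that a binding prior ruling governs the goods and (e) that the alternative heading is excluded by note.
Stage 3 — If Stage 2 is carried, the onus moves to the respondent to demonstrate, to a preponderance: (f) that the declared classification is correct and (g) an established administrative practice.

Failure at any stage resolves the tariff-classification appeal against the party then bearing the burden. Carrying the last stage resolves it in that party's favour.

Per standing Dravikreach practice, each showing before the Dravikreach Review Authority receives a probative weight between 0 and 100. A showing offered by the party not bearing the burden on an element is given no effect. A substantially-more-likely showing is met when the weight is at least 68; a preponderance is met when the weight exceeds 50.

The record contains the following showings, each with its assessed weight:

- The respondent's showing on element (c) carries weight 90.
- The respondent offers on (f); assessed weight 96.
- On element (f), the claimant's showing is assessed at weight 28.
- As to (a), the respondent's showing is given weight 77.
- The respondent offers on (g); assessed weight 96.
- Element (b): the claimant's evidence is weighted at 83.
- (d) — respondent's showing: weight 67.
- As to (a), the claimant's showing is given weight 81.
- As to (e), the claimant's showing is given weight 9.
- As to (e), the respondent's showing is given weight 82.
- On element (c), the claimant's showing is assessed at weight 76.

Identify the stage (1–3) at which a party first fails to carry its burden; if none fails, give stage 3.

At Stage 1 the claimant must meet a substantially-more-likely showing (weight is at least 68): on (a) the weight is 81 (the respondent's 77 is given no effect), ≥ 68, so (a) meets the standard; on (b) the weight is 83, ≥ 68, so (b) meets the standard; on (c) the weight is 76 (the respondent's 90 is given no effect), ≥ 68, so (c) meets the standard.
  Stage 1 carried; the burden shifts to the respondent.
At Stage 2 the respondent must meet a substantially-more-likely showing (weight is at least 68): on (d) the weight is 67, < 68, so (d) does not meet the standard; on (e) the weight is 82 (the claimant's 9 is given no effect), ≥ 68, so (e) meets the standard.
  The respondent does not carry Stage 2.
So the claimant prevails.

stage 2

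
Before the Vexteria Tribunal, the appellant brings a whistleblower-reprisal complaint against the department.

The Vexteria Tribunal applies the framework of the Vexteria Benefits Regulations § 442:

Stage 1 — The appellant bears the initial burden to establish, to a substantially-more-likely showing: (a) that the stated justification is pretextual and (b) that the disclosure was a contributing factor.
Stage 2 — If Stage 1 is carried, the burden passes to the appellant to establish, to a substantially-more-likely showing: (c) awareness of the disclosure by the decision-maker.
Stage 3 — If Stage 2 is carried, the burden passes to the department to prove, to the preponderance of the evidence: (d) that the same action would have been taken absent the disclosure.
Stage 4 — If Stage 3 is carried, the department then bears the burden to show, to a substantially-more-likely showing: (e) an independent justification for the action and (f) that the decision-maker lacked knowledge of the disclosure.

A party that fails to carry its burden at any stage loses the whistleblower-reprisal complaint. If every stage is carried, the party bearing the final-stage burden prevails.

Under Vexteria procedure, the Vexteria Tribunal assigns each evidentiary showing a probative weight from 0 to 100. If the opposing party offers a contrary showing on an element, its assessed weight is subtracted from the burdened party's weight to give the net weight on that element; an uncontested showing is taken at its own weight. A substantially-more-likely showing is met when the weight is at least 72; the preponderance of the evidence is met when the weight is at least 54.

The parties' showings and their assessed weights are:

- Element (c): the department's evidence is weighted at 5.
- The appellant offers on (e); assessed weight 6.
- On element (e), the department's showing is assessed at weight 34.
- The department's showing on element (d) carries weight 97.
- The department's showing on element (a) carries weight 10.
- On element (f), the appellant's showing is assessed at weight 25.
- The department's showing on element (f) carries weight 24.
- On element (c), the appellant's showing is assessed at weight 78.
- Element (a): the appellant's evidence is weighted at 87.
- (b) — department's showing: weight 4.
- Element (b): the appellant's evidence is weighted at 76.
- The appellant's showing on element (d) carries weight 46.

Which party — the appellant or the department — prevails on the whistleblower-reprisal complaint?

appellant

At Stage 1 the appellant must meet a substantially-more-likely showing (weight is at least 72): on (a) the weight is 87 less the opposing 10 gives net 77, which does reach 72, so (a) meets the standard; on (b) the weight is 76 less the opposing 4 gives net 72, which does reach 72, so (b) meets the standard.
  Stage 1 carried; the burden remains with the appellant.
At Stage 2 the appellant must meet a substantially-more-likely showing (weight is at least 72): on (c) the weight is 78 less the opposing 5 gives net 73, which does reach 72, so (c) meets the standard.
  The appellant carries Stage 2; the department now bears the burden.
At Stage 3 the department must meet the preponderance of the evidence (weight is at least 54): on (d) the weight is 97 less the opposing 46 gives net 51, < 54, so (d) does not meet the standard.
  The department does not carry Stage 3.
So the appellant prevails.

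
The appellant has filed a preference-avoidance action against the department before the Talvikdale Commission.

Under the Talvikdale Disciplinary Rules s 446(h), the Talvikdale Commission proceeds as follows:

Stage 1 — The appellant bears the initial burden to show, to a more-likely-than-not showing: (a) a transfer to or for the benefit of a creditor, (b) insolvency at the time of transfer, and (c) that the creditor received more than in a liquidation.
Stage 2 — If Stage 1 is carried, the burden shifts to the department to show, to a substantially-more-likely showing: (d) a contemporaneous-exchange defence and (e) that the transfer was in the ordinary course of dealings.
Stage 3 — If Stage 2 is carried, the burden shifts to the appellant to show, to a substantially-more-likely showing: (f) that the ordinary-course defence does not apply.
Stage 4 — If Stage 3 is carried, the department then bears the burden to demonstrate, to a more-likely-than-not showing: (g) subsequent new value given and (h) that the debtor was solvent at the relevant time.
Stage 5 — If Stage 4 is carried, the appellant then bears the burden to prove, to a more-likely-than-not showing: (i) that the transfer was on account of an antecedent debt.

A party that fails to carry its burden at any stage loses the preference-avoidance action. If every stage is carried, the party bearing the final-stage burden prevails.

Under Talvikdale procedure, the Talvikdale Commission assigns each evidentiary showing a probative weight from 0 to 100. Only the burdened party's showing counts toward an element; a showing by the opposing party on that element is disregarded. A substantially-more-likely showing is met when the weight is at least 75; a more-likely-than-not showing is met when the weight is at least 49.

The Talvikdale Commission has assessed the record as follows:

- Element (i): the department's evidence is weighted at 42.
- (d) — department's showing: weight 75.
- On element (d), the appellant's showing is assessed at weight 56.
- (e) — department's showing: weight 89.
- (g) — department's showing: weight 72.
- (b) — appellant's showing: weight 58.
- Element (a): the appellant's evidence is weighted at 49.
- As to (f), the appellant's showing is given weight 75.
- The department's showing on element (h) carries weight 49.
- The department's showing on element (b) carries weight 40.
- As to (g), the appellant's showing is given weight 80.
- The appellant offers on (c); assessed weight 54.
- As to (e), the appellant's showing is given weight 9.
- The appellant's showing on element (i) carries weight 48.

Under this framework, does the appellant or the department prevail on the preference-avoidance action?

department

Stage 1 — burden on appellant; standard: a more-likely-than-not showing (weight is at least 49).
    (a): 49 ≥ 49 [met]
    (b): 58 (department's 40 disregarded) ≥ 49 [met]
    (c): 54 ≥ 49 [met]
  All elements met. The burden passes to the department.
Stage 2 — burden on department; standard: a substantially-more-likely showing (weight is at least 75).
    (d): 75 (appellant's 56 disregarded) ≥ 75 [met]
    (e): 89 (appellant's 9 disregarded) ≥ 75 [met]
  The department carries Stage 2; the appellant now bears the burden.
Stage 3 — burden on appellant; standard: a substantially-more-likely showing (weight is at least 75).
    (f): 75 ≥ 75 [met]
  All elements met. The burden passes to the department.
Stage 4 — burden on department; standard: a more-likely-than-not showing (weight is at least 49).
    (g): 72 (appellant's 80 disregarded) ≥ 49 [met]
    (h): 49 ≥ 49 [met]
  The department carries Stage 4; the appellant now bears the burden.
Stage 5 — burden on appellant; standard: a more-likely-than-not showing (weight is at least 49).
    (i): 48 (department's 42 disregarded) < 49 [not met]
  The appellant does not carry Stage 5.
The department prevails.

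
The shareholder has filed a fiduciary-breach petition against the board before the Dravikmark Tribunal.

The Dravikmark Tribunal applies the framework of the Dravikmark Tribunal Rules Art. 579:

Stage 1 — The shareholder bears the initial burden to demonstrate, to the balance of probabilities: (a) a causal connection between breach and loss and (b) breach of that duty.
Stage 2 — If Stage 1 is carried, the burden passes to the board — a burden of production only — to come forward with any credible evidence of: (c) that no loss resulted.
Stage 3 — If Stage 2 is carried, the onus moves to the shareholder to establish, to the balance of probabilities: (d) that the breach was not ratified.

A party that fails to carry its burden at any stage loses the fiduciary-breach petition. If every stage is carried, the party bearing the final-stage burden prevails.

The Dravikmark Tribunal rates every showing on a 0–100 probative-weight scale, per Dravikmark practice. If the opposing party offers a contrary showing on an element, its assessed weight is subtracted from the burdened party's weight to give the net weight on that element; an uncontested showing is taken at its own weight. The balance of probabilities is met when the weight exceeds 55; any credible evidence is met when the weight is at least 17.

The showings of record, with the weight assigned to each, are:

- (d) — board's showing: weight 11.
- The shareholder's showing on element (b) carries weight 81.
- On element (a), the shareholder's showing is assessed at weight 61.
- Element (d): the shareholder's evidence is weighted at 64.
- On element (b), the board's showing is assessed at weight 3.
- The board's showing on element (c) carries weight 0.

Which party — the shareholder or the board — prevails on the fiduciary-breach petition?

At Stage 1 the shareholder must meet the balance of probabilities (weight exceeds 55): on (a) the weight is 61, > 55, so (a) meets the standard; on (b) the weight is 81 less the opposing 3 gives net 78, which does exceed 55, so (b) meets the standard.
  Stage 1 is satisfied; the onus moves to the board.
At Stage 2 the board must meet any credible evidence (weight is at least 17): on (c) the weight is 0, < 17, so (c) does not meet the standard.
  Stage 2 not carried; the board fails its burden.
The analysis ends at Stage 2; the shareholder prevails.

shareholder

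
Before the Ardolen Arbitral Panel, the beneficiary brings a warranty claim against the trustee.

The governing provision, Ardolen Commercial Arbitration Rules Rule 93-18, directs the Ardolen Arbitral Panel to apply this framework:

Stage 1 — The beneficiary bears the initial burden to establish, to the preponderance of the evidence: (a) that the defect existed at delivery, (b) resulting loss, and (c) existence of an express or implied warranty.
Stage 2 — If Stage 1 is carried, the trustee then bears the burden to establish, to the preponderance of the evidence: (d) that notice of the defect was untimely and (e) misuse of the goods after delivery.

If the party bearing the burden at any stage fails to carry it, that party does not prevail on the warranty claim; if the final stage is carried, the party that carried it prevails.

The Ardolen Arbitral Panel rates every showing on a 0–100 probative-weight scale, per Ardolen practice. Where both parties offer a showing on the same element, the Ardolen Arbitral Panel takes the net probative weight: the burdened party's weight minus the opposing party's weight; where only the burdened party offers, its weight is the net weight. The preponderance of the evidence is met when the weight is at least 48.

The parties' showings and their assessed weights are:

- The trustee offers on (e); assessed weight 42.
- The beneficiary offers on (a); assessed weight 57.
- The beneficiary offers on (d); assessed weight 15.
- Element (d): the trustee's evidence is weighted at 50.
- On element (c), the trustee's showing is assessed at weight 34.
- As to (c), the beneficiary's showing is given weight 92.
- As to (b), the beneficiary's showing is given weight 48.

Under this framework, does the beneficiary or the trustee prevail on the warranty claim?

Stage 1 (beneficiary, the preponderance of the evidence, weight is at least 48): (a) 57 ≥ 48 — meets; (b) 48 ≥ 48 — meets; (c) net 92−34=58 ≥ 48 — meets.
  Stage 1 carried; the burden shifts to the trustee.
Stage 2 (trustee, the preponderance of the evidence, weight is at least 48): (d) net 50−15=35 < 48 — fails; (e) 42 < 48 — fails.
  The trustee does not carry Stage 2.
The beneficiary prevails.

beneficiary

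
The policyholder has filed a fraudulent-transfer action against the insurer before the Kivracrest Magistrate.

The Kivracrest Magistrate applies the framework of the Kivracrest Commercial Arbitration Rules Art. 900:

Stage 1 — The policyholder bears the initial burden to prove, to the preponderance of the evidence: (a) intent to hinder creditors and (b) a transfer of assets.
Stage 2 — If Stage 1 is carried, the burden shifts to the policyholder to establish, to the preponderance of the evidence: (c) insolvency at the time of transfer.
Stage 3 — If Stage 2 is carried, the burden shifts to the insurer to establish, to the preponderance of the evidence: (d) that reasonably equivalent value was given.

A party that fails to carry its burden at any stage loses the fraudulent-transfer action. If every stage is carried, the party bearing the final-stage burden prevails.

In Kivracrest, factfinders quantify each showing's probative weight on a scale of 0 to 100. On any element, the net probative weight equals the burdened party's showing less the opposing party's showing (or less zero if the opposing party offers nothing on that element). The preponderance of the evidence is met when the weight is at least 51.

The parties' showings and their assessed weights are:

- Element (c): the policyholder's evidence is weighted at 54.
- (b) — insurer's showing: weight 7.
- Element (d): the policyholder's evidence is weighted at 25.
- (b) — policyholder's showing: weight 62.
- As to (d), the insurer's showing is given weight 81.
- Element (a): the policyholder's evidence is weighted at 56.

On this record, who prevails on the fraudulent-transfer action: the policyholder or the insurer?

Stage 1 (policyholder, the preponderance of the evidence, weight is at least 51): (a) 56 ≥ 51 — meets; (b) net 62−7=55 ≥ 51 — meets.
  All elements met. The policyholder retains the burden for Stage 2.
Stage 2 (policyholder, the preponderance of the evidence, weight is at least 51): (c) 54 ≥ 51 — meets.
  Stage 2 carried; the burden shifts to the insurer.
Stage 3 (insurer, the preponderance of the evidence, weight is at least 51): (d) net 81−25=56 ≥ 51 — meets.
  The insurer carries the last stage.
All stages carried — the insurer prevails.

insurer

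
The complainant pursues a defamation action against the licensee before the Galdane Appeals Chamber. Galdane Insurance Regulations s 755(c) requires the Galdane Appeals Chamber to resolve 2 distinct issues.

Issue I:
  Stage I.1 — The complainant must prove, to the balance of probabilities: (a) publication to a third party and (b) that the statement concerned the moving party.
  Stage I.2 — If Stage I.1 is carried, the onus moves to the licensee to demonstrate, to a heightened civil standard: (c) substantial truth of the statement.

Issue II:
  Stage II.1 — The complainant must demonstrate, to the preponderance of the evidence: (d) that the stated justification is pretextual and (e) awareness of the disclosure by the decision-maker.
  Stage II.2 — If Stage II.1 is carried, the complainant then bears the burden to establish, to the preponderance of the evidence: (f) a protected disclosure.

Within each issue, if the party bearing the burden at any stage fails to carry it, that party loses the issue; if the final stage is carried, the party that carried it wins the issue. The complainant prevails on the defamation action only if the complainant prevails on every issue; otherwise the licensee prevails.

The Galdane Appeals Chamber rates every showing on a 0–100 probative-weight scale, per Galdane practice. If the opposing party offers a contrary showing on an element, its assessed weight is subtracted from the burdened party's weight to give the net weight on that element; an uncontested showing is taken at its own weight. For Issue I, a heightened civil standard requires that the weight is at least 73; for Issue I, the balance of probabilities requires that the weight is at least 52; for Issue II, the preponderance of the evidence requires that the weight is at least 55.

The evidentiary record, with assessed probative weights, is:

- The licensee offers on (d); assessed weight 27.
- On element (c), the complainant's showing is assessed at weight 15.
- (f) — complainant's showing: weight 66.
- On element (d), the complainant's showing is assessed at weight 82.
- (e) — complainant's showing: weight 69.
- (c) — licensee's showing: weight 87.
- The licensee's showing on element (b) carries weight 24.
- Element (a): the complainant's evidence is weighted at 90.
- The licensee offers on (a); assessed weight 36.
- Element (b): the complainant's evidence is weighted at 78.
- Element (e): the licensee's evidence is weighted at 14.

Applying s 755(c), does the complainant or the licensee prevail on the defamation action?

complainant

— Issue I —
Stage I.1 — burden on complainant; standard: the balance of probabilities (weight is at least 52).
    (a): 90 − 36 = 54 ≥ 52 [met]
    (b): 78 − 24 = 54 ≥ 52 [met]
  Stage I.1 is satisfied; the onus moves to the licensee.
Stage I.2 — burden on licensee; standard: a heightened civil standard (weight is at least 73).
    (c): 87 − 15 = 72 < 73 [not met]
  The licensee does not carry Stage I.2.
So the complainant prevails on this issue.
— Issue II —
Stage II.1 (complainant, the preponderance of the evidence, weight is at least 55): (d) net 82−27=55 ≥ 55 — meets; (e) net 69−14=55 ≥ 55 — meets.
  All elements met. The complainant retains the burden for Stage II.2.
Stage II.2 (complainant, the preponderance of the evidence, weight is at least 55): (f) 66 ≥ 55 — meets.
  The complainant carries the last stage.
Every stage carried; the complainant prevails on this issue.
Per-issue: Issue I → complainant; Issue II → complainant. The complainant must prevail on every issue; overall, the complainant prevails.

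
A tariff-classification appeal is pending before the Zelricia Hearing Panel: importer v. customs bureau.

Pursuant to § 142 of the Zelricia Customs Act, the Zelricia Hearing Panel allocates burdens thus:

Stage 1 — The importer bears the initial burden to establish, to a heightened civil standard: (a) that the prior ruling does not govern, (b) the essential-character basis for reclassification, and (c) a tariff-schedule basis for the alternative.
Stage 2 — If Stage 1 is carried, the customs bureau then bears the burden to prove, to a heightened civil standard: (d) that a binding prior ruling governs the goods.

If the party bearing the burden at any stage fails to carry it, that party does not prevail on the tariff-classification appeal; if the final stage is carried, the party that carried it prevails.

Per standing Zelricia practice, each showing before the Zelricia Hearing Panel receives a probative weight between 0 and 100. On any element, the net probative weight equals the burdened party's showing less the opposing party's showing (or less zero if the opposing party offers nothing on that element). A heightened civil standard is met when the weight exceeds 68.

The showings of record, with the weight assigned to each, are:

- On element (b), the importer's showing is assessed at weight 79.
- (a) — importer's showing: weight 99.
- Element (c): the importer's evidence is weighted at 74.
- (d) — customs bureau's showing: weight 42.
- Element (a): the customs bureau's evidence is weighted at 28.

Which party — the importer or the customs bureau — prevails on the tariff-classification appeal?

importer

At Stage 1 the importer must meet a heightened civil standard (weight exceeds 68): on (a) the weight is 99 less the opposing 28 gives net 71, > 68, so (a) meets the standard; on (b) the weight is 79, which does exceed 68, so (b) meets the standard; on (c) the weight is 74, which does exceed 68, so (c) meets the standard.
  Stage 1 is satisfied; the onus moves to the customs bureau.
At Stage 2 the customs bureau must meet a heightened civil standard (weight exceeds 68): on (d) the weight is 42, ≤ 68, so (d) does not meet the standard.
  The customs bureau does not carry Stage 2.
The importer prevails.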